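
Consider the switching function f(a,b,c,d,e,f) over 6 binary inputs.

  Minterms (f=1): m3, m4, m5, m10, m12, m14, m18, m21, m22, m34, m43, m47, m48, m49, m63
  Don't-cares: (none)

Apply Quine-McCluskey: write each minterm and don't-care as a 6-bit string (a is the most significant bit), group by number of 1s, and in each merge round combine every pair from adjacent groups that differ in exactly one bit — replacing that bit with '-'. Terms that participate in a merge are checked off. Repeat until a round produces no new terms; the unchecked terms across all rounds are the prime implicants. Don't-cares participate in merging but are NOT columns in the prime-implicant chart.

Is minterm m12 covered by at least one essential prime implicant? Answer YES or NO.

NO

size-2^0 implicants → 000011  000100(✓)  000101(✓)  001010(✓)  001100(✓)  001110(✓)  010010(✓)  010101(✓)  010110(✓)  100010  101011(✓)  101111(✓)  110000(✓)  110001(✓)  111111(✓)
size-2^1 implicants → 0-0101  00-100  00010-  001-10  0011-0  010-10  1-1111  101-11  11000-
Unchecked terms (primes): 0-0101, 00-100, 000011, 00010-, 001-10, 0011-0, 010-10, 1-1111, 100010, 101-11, 11000-
Minterm coverage:
  m3 ⊆ 000011 [E]
  m4 ⊆ 00-100,00010-
  m5 ⊆ 0-0101,00010-
  m10 ⊆ 001-10 [E]
  m12 ⊆ 00-100,0011-0
  m14 ⊆ 001-10,0011-0
  m18 ⊆ 010-10 [E]
  m21 ⊆ 0-0101 [E]
  m22 ⊆ 010-10 [E]
  m34 ⊆ 100010 [E]
  m43 ⊆ 101-11 [E]
  m47 ⊆ 1-1111,101-11
  m48 ⊆ 11000- [E]
  m49 ⊆ 11000- [E]
  m63 ⊆ 1-1111 [E]
E = {0-0101, 000011, 001-10, 010-10, 1-1111, 100010, 101-11, 11000-}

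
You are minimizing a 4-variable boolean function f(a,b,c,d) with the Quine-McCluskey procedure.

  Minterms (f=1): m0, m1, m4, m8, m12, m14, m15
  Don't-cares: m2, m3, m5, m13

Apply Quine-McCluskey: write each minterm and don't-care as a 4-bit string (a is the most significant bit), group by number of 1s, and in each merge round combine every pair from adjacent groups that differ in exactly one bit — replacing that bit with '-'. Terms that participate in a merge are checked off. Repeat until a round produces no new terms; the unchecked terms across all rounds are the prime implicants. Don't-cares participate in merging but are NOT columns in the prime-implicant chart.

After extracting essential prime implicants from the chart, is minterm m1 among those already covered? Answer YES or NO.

NO

Round 0: 0000✓ 0001✓ 0010✓ 0011✓ 0100✓ 0101✓ 1000✓ 1100✓ 1101✓ 1110✓ 1111✓
Round 1: -000✓ -100✓ -101✓ 0-00✓ 0-01✓ 00-0✓ 00-1✓ 000-✓ 001-✓ 010-✓ 1-00✓ 11-0✓ 11-1✓ 110-✓ 111-✓
Round 2: --00 -10- 0-0- 00-- 11--
PIs = {--00, -10-, 0-0-, 00--, 11--}
Coverage chart:
  m0: --00,0-0-,00--
  m1: 0-0-,00--
  m4: --00,-10-,0-0-
  m8: --00 ←essential
  m12: --00,-10-,11--
  m14: 11-- ←essential
  m15: 11-- ←essential
Essential: --00, 11--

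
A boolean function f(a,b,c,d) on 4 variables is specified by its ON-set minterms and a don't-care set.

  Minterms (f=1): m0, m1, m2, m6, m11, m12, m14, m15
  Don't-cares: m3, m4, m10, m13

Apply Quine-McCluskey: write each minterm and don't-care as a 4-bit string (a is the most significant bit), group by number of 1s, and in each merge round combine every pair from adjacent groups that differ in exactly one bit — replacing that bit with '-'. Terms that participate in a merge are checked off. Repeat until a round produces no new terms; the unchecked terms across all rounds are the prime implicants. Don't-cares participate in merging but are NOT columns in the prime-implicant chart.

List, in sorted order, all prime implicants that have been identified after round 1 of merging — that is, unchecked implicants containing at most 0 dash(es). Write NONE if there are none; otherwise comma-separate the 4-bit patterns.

NONE

size-2^0 implicants → 0000(✓)  0001(✓)  0010(✓)  0011(✓)  0100(✓)  0110(✓)  1010(✓)  1011(✓)  1100(✓)  1101(✓)  1110(✓)  1111(✓)
size-2^1 implicants → -010(✓)  -011(✓)  -100(✓)  -110(✓)  0-00(✓)  0-10(✓)  00-0(✓)  00-1(✓)  000-(✓)  001-(✓)  01-0(✓)  1-10(✓)  1-11(✓)  101-(✓)  11-0(✓)  11-1(✓)  110-(✓)  111-(✓)
size-2^2 implicants → --10  -01-  -1-0  0--0  00--  1-1-  11--
Unchecked terms (primes): --10, -01-, -1-0, 0--0, 00--, 1-1-, 11--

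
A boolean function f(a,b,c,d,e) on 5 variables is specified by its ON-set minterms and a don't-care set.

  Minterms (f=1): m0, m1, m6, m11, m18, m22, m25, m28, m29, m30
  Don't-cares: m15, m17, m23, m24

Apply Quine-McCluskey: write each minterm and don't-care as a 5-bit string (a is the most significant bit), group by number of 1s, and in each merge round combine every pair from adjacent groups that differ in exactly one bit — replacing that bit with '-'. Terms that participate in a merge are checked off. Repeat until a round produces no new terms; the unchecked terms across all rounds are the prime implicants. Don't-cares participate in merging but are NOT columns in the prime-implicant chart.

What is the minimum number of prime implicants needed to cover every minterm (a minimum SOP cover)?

Round 0: 00000✓ 00001✓ 00110✓ 01011✓ 01111✓ 10001✓ 10010✓ 10110✓ 10111✓ 11000✓ 11001✓ 11100✓ 11101✓ 11110✓
Round 1: -0001 -0110 0000- 01-11 1-001 1-110 10-10 1011- 11-00✓ 11-01✓ 1100-✓ 111-0 1110-✓
Round 2: 11-0-
PIs = {-0001, -0110, 0000-, 01-11, 1-001, 1-110, 10-10, 1011-, 11-0-, 111-0}
Coverage chart:
  m0: 0000- ←essential
  m1: -0001,0000-
  m6: -0110 ←essential
  m11: 01-11 ←essential
  m18: 10-10 ←essential
  m22: -0110,1-110,10-10,1011-
  m25: 1-001,11-0-
  m28: 11-0-,111-0
  m29: 11-0- ←essential
  m30: 1-110,111-0
Essential: -0110, 0000-, 01-11, 10-10, 11-0-
Petrick residual → 1-110
Min cover (6 terms): b'cde' + a'b'c'd' + a'bde + acde' + ab'de' + abd'

6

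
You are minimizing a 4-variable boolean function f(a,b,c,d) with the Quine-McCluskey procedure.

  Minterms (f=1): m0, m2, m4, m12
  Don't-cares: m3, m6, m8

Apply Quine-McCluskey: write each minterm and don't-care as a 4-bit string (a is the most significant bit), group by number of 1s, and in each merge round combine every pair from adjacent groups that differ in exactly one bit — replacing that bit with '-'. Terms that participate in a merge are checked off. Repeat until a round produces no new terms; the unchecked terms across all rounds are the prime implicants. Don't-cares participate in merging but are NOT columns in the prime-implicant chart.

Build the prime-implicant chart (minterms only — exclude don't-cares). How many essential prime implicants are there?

size-2^0 implicants → 0000(✓)  0010(✓)  0011(✓)  0100(✓)  0110(✓)  1000(✓)  1100(✓)
size-2^1 implicants → -000(✓)  -100(✓)  0-00(✓)  0-10(✓)  00-0(✓)  001-  01-0(✓)  1-00(✓)
size-2^2 implicants → --00  0--0
Unchecked terms (primes): --00, 0--0, 001-
Minterm coverage:
  m0 ⊆ --00,0--0
  m2 ⊆ 0--0,001-
  m4 ⊆ --00,0--0
  m12 ⊆ --00 [E]
E = {--00}

1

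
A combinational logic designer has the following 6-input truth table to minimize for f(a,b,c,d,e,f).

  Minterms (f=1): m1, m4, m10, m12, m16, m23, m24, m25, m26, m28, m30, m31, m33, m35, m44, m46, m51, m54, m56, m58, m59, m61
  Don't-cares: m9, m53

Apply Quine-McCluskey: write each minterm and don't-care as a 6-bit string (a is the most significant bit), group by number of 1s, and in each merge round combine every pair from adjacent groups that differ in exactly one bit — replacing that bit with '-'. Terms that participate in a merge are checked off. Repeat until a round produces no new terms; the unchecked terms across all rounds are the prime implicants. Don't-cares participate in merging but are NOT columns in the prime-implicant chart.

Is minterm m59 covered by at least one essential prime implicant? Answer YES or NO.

[col 0] 000001*, 000100*, 001001*, 001010*, 001100*, 010000*, 010111*, 011000*, 011001*, 011010*, 011100*, 011110*, 011111*, 100001*, 100011*, 101100*, 101110*, 110011*, 110101*, 110110, 111000*, 111010*, 111011*, 111101*
[col 1] -00001, -01100, -11000*, -11010*, 0-1001, 0-1010, 0-1100, 00-001, 00-100, 01-000, 01-111, 011-00*, 011-10*, 0110-0*, 01100-, 0111-0*, 01111-, 1-0011, 1000-1, 1011-0, 11-011, 11-101, 1110-0*, 11101-
[col 2] -110-0, 011--0
Prime implicants: -00001, -01100, -110-0, 0-1001, 0-1010, 0-1100, 00-001, 00-100, 01-000, 01-111, 011--0, 01100-, 01111-, 1-0011, 1000-1, 1011-0, 11-011, 11-101, 110110, 11101-
PI chart (minterm → PIs covering it):
  1 | -00001,00-001
  4 | 00-100  (sole → essential)
  10 | 0-1010  (sole → essential)
  12 | -01100,0-1100,00-100
  16 | 01-000  (sole → essential)
  23 | 01-111  (sole → essential)
  24 | -110-0,01-000,011--0,01100-
  25 | 0-1001,01100-
  26 | -110-0,0-1010,011--0
  28 | 0-1100,011--0
  30 | 011--0,01111-
  31 | 01-111,01111-
  33 | -00001,1000-1
  35 | 1-0011,1000-1
  44 | -01100,1011-0
  46 | 1011-0  (sole → essential)
  51 | 1-0011,11-011
  54 | 110110  (sole → essential)
  56 | -110-0  (sole → essential)
  58 | -110-0,11101-
  59 | 11-011,11101-
  61 | 11-101  (sole → essential)
Essential prime implicants: -110-0, 0-1010, 00-100, 01-000, 01-111, 1011-0, 11-101, 110110

NO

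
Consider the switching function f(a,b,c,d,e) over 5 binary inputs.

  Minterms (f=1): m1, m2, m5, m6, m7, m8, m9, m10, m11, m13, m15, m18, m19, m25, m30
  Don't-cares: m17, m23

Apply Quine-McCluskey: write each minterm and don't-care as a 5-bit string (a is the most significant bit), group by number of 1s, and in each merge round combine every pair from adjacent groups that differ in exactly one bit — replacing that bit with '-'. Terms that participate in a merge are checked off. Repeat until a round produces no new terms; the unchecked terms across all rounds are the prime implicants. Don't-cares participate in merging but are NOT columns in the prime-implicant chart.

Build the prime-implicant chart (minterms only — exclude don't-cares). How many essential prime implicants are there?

[col 0] 00001*, 00010*, 00101*, 00110*, 00111*, 01000*, 01001*, 01010*, 01011*, 01101*, 01111*, 10001*, 10010*, 10011*, 10111*, 11001*, 11110
[col 1] -0001*, -0010, -0111, -1001*, 0-001*, 0-010, 0-101*, 0-111*, 00-01*, 00-10, 001-1*, 0011-, 01-01*, 01-11*, 010-0*, 010-1*, 0100-*, 0101-*, 011-1*, 1-001*, 10-11, 100-1, 1001-
[col 2] --001, 0--01, 0-1-1, 01--1, 010--
Prime implicants: --001, -0010, -0111, 0--01, 0-010, 0-1-1, 00-10, 0011-, 01--1, 010--, 10-11, 100-1, 1001-, 11110
PI chart (minterm → PIs covering it):
  1 | --001,0--01
  2 | -0010,0-010,00-10
  5 | 0--01,0-1-1
  6 | 00-10,0011-
  7 | -0111,0-1-1,0011-
  8 | 010--  (sole → essential)
  9 | --001,0--01,01--1,010--
  10 | 0-010,010--
  11 | 01--1,010--
  13 | 0--01,0-1-1,01--1
  15 | 0-1-1,01--1
  18 | -0010,1001-
  19 | 10-11,100-1,1001-
  25 | --001  (sole → essential)
  30 | 11110  (sole → essential)
Essential prime implicants: --001, 010--, 11110

3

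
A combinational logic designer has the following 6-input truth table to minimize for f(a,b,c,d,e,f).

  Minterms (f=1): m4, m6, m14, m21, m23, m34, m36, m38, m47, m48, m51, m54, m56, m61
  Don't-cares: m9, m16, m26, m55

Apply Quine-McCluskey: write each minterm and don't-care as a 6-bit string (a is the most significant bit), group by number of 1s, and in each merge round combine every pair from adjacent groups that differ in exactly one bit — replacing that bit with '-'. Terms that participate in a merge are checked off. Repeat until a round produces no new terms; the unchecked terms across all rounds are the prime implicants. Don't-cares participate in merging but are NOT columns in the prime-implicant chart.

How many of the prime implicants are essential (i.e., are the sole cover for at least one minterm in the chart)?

8

size-2^0 implicants → 000100(✓)  000110(✓)  001001  001110(✓)  010000(✓)  010101(✓)  010111(✓)  011010  100010(✓)  100100(✓)  100110(✓)  101111  110000(✓)  110011(✓)  110110(✓)  110111(✓)  111000(✓)  111101
size-2^1 implicants → -00100(✓)  -00110(✓)  -10000  -10111  00-110  0001-0(✓)  0101-1  1-0110  100-10  1001-0(✓)  11-000  110-11  11011-
size-2^2 implicants → -001-0
Unchecked terms (primes): -001-0, -10000, -10111, 00-110, 001001, 0101-1, 011010, 1-0110, 100-10, 101111, 11-000, 110-11, 11011-, 111101
Minterm coverage:
  m4 ⊆ -001-0 [E]
  m6 ⊆ -001-0,00-110
  m14 ⊆ 00-110 [E]
  m21 ⊆ 0101-1 [E]
  m23 ⊆ -10111,0101-1
  m34 ⊆ 100-10 [E]
  m36 ⊆ -001-0 [E]
  m38 ⊆ -001-0,1-0110,100-10
  m47 ⊆ 101111 [E]
  m48 ⊆ -10000,11-000
  m51 ⊆ 110-11 [E]
  m54 ⊆ 1-0110,11011-
  m56 ⊆ 11-000 [E]
  m61 ⊆ 111101 [E]
E = {-001-0, 00-110, 0101-1, 100-10, 101111, 11-000, 110-11, 111101}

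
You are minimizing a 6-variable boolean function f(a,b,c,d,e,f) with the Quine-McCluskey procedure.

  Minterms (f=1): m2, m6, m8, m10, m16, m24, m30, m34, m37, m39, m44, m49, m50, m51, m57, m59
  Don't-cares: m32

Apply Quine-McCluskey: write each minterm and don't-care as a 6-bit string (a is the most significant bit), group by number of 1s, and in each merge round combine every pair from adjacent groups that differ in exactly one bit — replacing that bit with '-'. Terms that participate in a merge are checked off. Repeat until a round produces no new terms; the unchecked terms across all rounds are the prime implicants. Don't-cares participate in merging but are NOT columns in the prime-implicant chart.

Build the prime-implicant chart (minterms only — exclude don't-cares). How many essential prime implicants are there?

Round 0: 000010✓ 000110✓ 001000✓ 001010✓ 010000✓ 011000✓ 011110 100000✓ 100010✓ 100101✓ 100111✓ 101100 110001✓ 110010✓ 110011✓ 111001✓ 111011✓
Round 1: -00010 0-1000 00-010 000-10 0010-0 01-000 1-0010 1000-0 1001-1 11-001✓ 11-011✓ 1100-1✓ 11001- 1110-1✓
Round 2: 11-0-1
PIs = {-00010, 0-1000, 00-010, 000-10, 0010-0, 01-000, 011110, 1-0010, 1000-0, 1001-1, 101100, 11-0-1, 11001-}
Coverage chart:
  m2: -00010,00-010,000-10
  m6: 000-10 ←essential
  m8: 0-1000,0010-0
  m10: 00-010,0010-0
  m16: 01-000 ←essential
  m24: 0-1000,01-000
  m30: 011110 ←essential
  m34: -00010,1-0010,1000-0
  m37: 1001-1 ←essential
  m39: 1001-1 ←essential
  m44: 101100 ←essential
  m49: 11-0-1 ←essential
  m50: 1-0010,11001-
  m51: 11-0-1,11001-
  m57: 11-0-1 ←essential
  m59: 11-0-1 ←essential
Essential: 000-10, 01-000, 011110, 1001-1, 101100, 11-0-1

6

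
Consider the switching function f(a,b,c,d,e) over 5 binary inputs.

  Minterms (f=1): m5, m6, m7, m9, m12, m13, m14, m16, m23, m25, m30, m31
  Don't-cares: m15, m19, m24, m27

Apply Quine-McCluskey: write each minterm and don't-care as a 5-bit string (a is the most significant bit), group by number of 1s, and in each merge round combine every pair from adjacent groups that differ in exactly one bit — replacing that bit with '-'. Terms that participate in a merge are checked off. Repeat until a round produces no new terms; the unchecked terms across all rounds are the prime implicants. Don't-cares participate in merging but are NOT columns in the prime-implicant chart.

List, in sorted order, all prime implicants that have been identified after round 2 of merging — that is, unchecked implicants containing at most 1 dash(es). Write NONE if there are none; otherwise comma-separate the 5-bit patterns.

Round 0: 00101✓ 00110✓ 00111✓ 01001✓ 01100✓ 01101✓ 01110✓ 01111✓ 10000✓ 10011✓ 10111✓ 11000✓ 11001✓ 11011✓ 11110✓ 11111✓
Round 1: -0111✓ -1001 -1110✓ -1111✓ 0-101✓ 0-110✓ 0-111✓ 001-1✓ 0011-✓ 01-01 011-0✓ 011-1✓ 0110-✓ 0111-✓ 1-000 1-011✓ 1-111✓ 10-11✓ 11-11✓ 110-1 1100- 1111-✓
Round 2: --111 -111- 0-1-1 0-11- 011-- 1--11
PIs = {--111, -1001, -111-, 0-1-1, 0-11-, 01-01, 011--, 1--11, 1-000, 110-1, 1100-}

-1001, 01-01, 1-000, 110-1, 1100-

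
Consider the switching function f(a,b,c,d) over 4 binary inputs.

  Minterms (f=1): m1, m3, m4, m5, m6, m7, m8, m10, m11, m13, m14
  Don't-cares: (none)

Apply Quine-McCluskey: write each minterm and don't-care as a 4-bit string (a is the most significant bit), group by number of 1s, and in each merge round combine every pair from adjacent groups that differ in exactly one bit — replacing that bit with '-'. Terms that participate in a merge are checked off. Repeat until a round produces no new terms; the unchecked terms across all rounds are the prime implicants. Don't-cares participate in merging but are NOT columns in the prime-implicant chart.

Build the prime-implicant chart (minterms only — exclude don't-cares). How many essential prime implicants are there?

[col 0] 0001*, 0011*, 0100*, 0101*, 0110*, 0111*, 1000*, 1010*, 1011*, 1101*, 1110*
[col 1] -011, -101, -110, 0-01*, 0-11*, 00-1*, 01-0*, 01-1*, 010-*, 011-*, 1-10, 10-0, 101-
[col 2] 0--1, 01--
Prime implicants: -011, -101, -110, 0--1, 01--, 1-10, 10-0, 101-
PI chart (minterm → PIs covering it):
  1 | 0--1  (sole → essential)
  3 | -011,0--1
  4 | 01--  (sole → essential)
  5 | -101,0--1,01--
  6 | -110,01--
  7 | 0--1,01--
  8 | 10-0  (sole → essential)
  10 | 1-10,10-0,101-
  11 | -011,101-
  13 | -101  (sole → essential)
  14 | -110,1-10
Essential prime implicants: -101, 0--1, 01--, 10-0

4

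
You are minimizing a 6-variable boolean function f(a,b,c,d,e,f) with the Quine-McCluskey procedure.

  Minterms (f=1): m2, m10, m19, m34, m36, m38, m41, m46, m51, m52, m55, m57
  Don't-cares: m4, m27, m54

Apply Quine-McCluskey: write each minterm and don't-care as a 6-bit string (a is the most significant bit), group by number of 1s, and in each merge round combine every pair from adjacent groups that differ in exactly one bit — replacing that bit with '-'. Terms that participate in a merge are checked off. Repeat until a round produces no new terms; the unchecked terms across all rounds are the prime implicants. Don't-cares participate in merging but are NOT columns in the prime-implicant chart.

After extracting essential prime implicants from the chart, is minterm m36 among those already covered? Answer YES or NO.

[col 0] 000010*, 000100*, 001010*, 010011*, 011011*, 100010*, 100100*, 100110*, 101001*, 101110*, 110011*, 110100*, 110110*, 110111*, 111001*
[col 1] -00010, -00100, -10011, 00-010, 01-011, 1-0100*, 1-0110*, 1-1001, 10-110, 100-10, 1001-0*, 110-11, 1101-0*, 11011-
[col 2] 1-01-0
Prime implicants: -00010, -00100, -10011, 00-010, 01-011, 1-01-0, 1-1001, 10-110, 100-10, 110-11, 11011-
PI chart (minterm → PIs covering it):
  2 | -00010,00-010
  10 | 00-010  (sole → essential)
  19 | -10011,01-011
  34 | -00010,100-10
  36 | -00100,1-01-0
  38 | 1-01-0,10-110,100-10
  41 | 1-1001  (sole → essential)
  46 | 10-110  (sole → essential)
  51 | -10011,110-11
  52 | 1-01-0  (sole → essential)
  55 | 110-11,11011-
  57 | 1-1001  (sole → essential)
Essential prime implicants: 00-010, 1-01-0, 1-1001, 10-110

YES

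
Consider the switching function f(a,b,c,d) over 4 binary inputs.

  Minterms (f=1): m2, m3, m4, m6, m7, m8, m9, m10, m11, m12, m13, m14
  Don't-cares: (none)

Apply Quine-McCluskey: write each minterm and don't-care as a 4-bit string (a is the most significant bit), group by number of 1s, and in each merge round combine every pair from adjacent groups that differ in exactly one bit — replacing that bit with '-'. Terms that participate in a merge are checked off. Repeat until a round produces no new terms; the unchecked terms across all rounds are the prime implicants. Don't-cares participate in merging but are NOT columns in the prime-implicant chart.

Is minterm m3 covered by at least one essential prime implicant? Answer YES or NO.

[col 0] 0010*, 0011*, 0100*, 0110*, 0111*, 1000*, 1001*, 1010*, 1011*, 1100*, 1101*, 1110*
[col 1] -010*, -011*, -100*, -110*, 0-10*, 0-11*, 001-*, 01-0*, 011-*, 1-00*, 1-01*, 1-10*, 10-0*, 10-1*, 100-*, 101-*, 11-0*, 110-*
[col 2] --10, -01-, -1-0, 0-1-, 1--0, 1-0-, 10--
Prime implicants: --10, -01-, -1-0, 0-1-, 1--0, 1-0-, 10--
PI chart (minterm → PIs covering it):
  2 | --10,-01-,0-1-
  3 | -01-,0-1-
  4 | -1-0  (sole → essential)
  6 | --10,-1-0,0-1-
  7 | 0-1-  (sole → essential)
  8 | 1--0,1-0-,10--
  9 | 1-0-,10--
  10 | --10,-01-,1--0,10--
  11 | -01-,10--
  12 | -1-0,1--0,1-0-
  13 | 1-0-  (sole → essential)
  14 | --10,-1-0,1--0
Essential prime implicants: -1-0, 0-1-, 1-0-

YES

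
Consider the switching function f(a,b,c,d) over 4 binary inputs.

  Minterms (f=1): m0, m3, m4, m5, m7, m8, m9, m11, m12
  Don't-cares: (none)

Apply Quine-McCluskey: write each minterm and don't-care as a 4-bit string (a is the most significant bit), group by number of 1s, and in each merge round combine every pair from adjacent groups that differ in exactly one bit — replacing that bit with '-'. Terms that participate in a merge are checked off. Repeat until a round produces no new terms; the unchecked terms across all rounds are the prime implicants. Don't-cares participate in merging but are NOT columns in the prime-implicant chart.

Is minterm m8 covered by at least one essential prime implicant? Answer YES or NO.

YES

size-2^0 implicants → 0000(✓)  0011(✓)  0100(✓)  0101(✓)  0111(✓)  1000(✓)  1001(✓)  1011(✓)  1100(✓)
size-2^1 implicants → -000(✓)  -011  -100(✓)  0-00(✓)  0-11  01-1  010-  1-00(✓)  10-1  100-
size-2^2 implicants → --00
Unchecked terms (primes): --00, -011, 0-11, 01-1, 010-, 10-1, 100-
Minterm coverage:
  m0 ⊆ --00 [E]
  m3 ⊆ -011,0-11
  m4 ⊆ --00,010-
  m5 ⊆ 01-1,010-
  m7 ⊆ 0-11,01-1
  m8 ⊆ --00,100-
  m9 ⊆ 10-1,100-
  m11 ⊆ -011,10-1
  m12 ⊆ --00 [E]
E = {--00}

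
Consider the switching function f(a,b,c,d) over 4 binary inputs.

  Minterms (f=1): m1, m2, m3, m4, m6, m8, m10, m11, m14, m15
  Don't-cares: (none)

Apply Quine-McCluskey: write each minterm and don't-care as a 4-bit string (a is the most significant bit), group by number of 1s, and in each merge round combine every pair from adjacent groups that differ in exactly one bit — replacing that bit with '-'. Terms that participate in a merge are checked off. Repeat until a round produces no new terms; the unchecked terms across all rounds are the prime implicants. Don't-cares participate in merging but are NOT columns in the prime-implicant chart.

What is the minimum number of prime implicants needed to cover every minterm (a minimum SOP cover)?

5

size-2^0 implicants → 0001(✓)  0010(✓)  0011(✓)  0100(✓)  0110(✓)  1000(✓)  1010(✓)  1011(✓)  1110(✓)  1111(✓)
size-2^1 implicants → -010(✓)  -011(✓)  -110(✓)  0-10(✓)  00-1  001-(✓)  01-0  1-10(✓)  1-11(✓)  10-0  101-(✓)  111-(✓)
size-2^2 implicants → --10  -01-  1-1-
Unchecked terms (primes): --10, -01-, 00-1, 01-0, 1-1-, 10-0
Minterm coverage:
  m1 ⊆ 00-1 [E]
  m2 ⊆ --10,-01-
  m3 ⊆ -01-,00-1
  m4 ⊆ 01-0 [E]
  m6 ⊆ --10,01-0
  m8 ⊆ 10-0 [E]
  m10 ⊆ --10,-01-,1-1-,10-0
  m11 ⊆ -01-,1-1-
  m14 ⊆ --10,1-1-
  m15 ⊆ 1-1- [E]
E = {00-1, 01-0, 1-1-, 10-0}
Petrick residual → --10
Cover = cd' + a'b'd + a'bd' + ac + ab'd'  |cover|=5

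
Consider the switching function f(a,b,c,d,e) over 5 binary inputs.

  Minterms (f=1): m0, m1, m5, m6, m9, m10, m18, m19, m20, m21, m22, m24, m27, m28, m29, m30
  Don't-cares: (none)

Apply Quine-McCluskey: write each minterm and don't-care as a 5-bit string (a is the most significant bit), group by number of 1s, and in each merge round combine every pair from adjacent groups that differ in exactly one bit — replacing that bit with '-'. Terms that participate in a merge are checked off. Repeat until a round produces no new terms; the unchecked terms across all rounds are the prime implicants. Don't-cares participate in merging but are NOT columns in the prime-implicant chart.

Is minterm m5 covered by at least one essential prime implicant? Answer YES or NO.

size-2^0 implicants → 00000(✓)  00001(✓)  00101(✓)  00110(✓)  01001(✓)  01010  10010(✓)  10011(✓)  10100(✓)  10101(✓)  10110(✓)  11000(✓)  11011(✓)  11100(✓)  11101(✓)  11110(✓)
size-2^1 implicants → -0101  -0110  0-001  00-01  0000-  1-011  1-100(✓)  1-101(✓)  1-110(✓)  10-10  1001-  101-0(✓)  1010-(✓)  11-00  111-0(✓)  1110-(✓)
size-2^2 implicants → 1-1-0  1-10-
Unchecked terms (primes): -0101, -0110, 0-001, 00-01, 0000-, 01010, 1-011, 1-1-0, 1-10-, 10-10, 1001-, 11-00
Minterm coverage:
  m0 ⊆ 0000- [E]
  m1 ⊆ 0-001,00-01,0000-
  m5 ⊆ -0101,00-01
  m6 ⊆ -0110 [E]
  m9 ⊆ 0-001 [E]
  m10 ⊆ 01010 [E]
  m18 ⊆ 10-10,1001-
  m19 ⊆ 1-011,1001-
  m20 ⊆ 1-1-0,1-10-
  m21 ⊆ -0101,1-10-
  m22 ⊆ -0110,1-1-0,10-10
  m24 ⊆ 11-00 [E]
  m27 ⊆ 1-011 [E]
  m28 ⊆ 1-1-0,1-10-,11-00
  m29 ⊆ 1-10- [E]
  m30 ⊆ 1-1-0 [E]
E = {-0110, 0-001, 0000-, 01010, 1-011, 1-1-0, 1-10-, 11-00}

NO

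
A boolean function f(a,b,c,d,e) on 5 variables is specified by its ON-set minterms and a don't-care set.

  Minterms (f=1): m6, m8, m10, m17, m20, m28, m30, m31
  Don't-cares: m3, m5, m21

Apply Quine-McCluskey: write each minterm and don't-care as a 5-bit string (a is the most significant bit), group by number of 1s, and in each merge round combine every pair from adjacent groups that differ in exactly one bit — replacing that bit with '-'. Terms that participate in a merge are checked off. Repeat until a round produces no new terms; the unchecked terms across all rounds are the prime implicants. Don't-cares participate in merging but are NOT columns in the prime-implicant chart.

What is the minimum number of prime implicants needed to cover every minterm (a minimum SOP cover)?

size-2^0 implicants → 00011  00101(✓)  00110  01000(✓)  01010(✓)  10001(✓)  10100(✓)  10101(✓)  11100(✓)  11110(✓)  11111(✓)
size-2^1 implicants → -0101  010-0  1-100  10-01  1010-  111-0  1111-
Unchecked terms (primes): -0101, 00011, 00110, 010-0, 1-100, 10-01, 1010-, 111-0, 1111-
Minterm coverage:
  m6 ⊆ 00110 [E]
  m8 ⊆ 010-0 [E]
  m10 ⊆ 010-0 [E]
  m17 ⊆ 10-01 [E]
  m20 ⊆ 1-100,1010-
  m28 ⊆ 1-100,111-0
  m30 ⊆ 111-0,1111-
  m31 ⊆ 1111- [E]
E = {00110, 010-0, 10-01, 1111-}
Petrick residual → 1-100
Cover = a'b'cde' + a'bc'e' + acd'e' + ab'd'e + abcd  |cover|=5

5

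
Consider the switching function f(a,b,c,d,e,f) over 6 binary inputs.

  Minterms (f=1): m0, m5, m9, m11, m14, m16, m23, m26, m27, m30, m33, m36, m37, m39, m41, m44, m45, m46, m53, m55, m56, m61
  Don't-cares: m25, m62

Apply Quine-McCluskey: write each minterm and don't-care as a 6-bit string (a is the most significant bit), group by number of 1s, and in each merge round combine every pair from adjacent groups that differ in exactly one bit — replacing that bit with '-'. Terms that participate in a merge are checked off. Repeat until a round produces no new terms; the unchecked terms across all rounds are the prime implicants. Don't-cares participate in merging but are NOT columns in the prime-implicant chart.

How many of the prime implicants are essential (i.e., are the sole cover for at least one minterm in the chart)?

10

size-2^0 implicants → 000000(✓)  000101(✓)  001001(✓)  001011(✓)  001110(✓)  010000(✓)  010111(✓)  011001(✓)  011010(✓)  011011(✓)  011110(✓)  100001(✓)  100100(✓)  100101(✓)  100111(✓)  101001(✓)  101100(✓)  101101(✓)  101110(✓)  110101(✓)  110111(✓)  111000  111101(✓)  111110(✓)
size-2^1 implicants → -00101  -01001  -01110(✓)  -10111  -11110(✓)  0-0000  0-1001(✓)  0-1011(✓)  0-1110(✓)  0010-1(✓)  011-10  0110-1(✓)  01101-  1-0101(✓)  1-0111(✓)  1-1101(✓)  1-1110(✓)  10-001(✓)  10-100(✓)  10-101(✓)  100-01(✓)  1001-1(✓)  10010-(✓)  101-01(✓)  1011-0  10110-(✓)  11-101(✓)  1101-1(✓)
size-2^2 implicants → --1110  0-10-1  1--101  1-01-1  10--01  10-10-
Unchecked terms (primes): --1110, -00101, -01001, -10111, 0-0000, 0-10-1, 011-10, 01101-, 1--101, 1-01-1, 10--01, 10-10-, 1011-0, 111000
Minterm coverage:
  m0 ⊆ 0-0000 [E]
  m5 ⊆ -00101 [E]
  m9 ⊆ -01001,0-10-1
  m11 ⊆ 0-10-1 [E]
  m14 ⊆ --1110 [E]
  m16 ⊆ 0-0000 [E]
  m23 ⊆ -10111 [E]
  m26 ⊆ 011-10,01101-
  m27 ⊆ 0-10-1,01101-
  m30 ⊆ --1110,011-10
  m33 ⊆ 10--01 [E]
  m36 ⊆ 10-10- [E]
  m37 ⊆ -00101,1--101,1-01-1,10--01,10-10-
  m39 ⊆ 1-01-1 [E]
  m41 ⊆ -01001,10--01
  m44 ⊆ 10-10-,1011-0
  m45 ⊆ 1--101,10--01,10-10-
  m46 ⊆ --1110,1011-0
  m53 ⊆ 1--101,1-01-1
  m55 ⊆ -10111,1-01-1
  m56 ⊆ 111000 [E]
  m61 ⊆ 1--101 [E]
E = {--1110, -00101, -10111, 0-0000, 0-10-1, 1--101, 1-01-1, 10--01, 10-10-, 111000}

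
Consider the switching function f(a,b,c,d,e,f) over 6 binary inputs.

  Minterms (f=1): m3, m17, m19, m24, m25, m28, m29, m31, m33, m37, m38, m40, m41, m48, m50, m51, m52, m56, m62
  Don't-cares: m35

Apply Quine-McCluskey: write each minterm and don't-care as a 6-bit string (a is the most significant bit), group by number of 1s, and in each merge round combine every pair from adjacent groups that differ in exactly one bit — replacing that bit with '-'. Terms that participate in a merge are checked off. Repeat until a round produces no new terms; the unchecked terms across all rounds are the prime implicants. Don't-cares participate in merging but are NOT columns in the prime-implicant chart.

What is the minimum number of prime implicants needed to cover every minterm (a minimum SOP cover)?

11

size-2^0 implicants → 000011(✓)  010001(✓)  010011(✓)  011000(✓)  011001(✓)  011100(✓)  011101(✓)  011111(✓)  100001(✓)  100011(✓)  100101(✓)  100110  101000(✓)  101001(✓)  110000(✓)  110010(✓)  110011(✓)  110100(✓)  111000(✓)  111110
size-2^1 implicants → -00011(✓)  -10011(✓)  -11000  0-0011(✓)  01-001  0100-1  011-00(✓)  011-01(✓)  01100-(✓)  0111-1  01110-(✓)  1-0011(✓)  1-1000  10-001  100-01  1000-1  10100-  11-000  110-00  1100-0  11001-
size-2^2 implicants → --0011  011-0-
Unchecked terms (primes): --0011, -11000, 01-001, 0100-1, 011-0-, 0111-1, 1-1000, 10-001, 100-01, 1000-1, 100110, 10100-, 11-000, 110-00, 1100-0, 11001-, 111110
Minterm coverage:
  m3 ⊆ --0011 [E]
  m17 ⊆ 01-001,0100-1
  m19 ⊆ --0011,0100-1
  m24 ⊆ -11000,011-0-
  m25 ⊆ 01-001,011-0-
  m28 ⊆ 011-0- [E]
  m29 ⊆ 011-0-,0111-1
  m31 ⊆ 0111-1 [E]
  m33 ⊆ 10-001,100-01,1000-1
  m37 ⊆ 100-01 [E]
  m38 ⊆ 100110 [E]
  m40 ⊆ 1-1000,10100-
  m41 ⊆ 10-001,10100-
  m48 ⊆ 11-000,110-00,1100-0
  m50 ⊆ 1100-0,11001-
  m51 ⊆ --0011,11001-
  m52 ⊆ 110-00 [E]
  m56 ⊆ -11000,1-1000,11-000
  m62 ⊆ 111110 [E]
E = {--0011, 011-0-, 0111-1, 100-01, 100110, 110-00, 111110}
Petrick residual → -11000, 01-001, 10100-, 1100-0
Cover = c'd'ef + bcd'e'f' + a'bd'e'f + a'bce' + a'bcdf + ab'c'e'f + ab'c'def' + ab'cd'e' + abc'e'f' + abc'd'f' + abcdef'  |cover|=11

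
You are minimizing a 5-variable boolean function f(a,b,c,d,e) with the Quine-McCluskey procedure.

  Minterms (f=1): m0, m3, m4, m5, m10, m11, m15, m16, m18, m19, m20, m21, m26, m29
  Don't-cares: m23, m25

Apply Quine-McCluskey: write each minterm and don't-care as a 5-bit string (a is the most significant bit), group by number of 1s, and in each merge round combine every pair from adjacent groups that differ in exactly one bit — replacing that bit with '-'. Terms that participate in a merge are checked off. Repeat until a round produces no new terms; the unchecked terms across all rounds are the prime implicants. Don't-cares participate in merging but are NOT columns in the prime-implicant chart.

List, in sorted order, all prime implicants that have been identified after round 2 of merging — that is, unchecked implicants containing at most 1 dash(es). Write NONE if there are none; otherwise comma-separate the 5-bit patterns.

Round 0: 00000✓ 00011✓ 00100✓ 00101✓ 01010✓ 01011✓ 01111✓ 10000✓ 10010✓ 10011✓ 10100✓ 10101✓ 10111✓ 11001✓ 11010✓ 11101✓
Round 1: -0000✓ -0011 -0100✓ -0101✓ -1010 0-011 00-00✓ 0010-✓ 01-11 0101- 1-010 1-101 10-00✓ 10-11 100-0 1001- 101-1 1010-✓ 11-01
Round 2: -0-00 -010-
PIs = {-0-00, -0011, -010-, -1010, 0-011, 01-11, 0101-, 1-010, 1-101, 10-11, 100-0, 1001-, 101-1, 11-01}

-0011, -1010, 0-011, 01-11, 0101-, 1-010, 1-101, 10-11, 100-0, 1001-, 101-1, 11-01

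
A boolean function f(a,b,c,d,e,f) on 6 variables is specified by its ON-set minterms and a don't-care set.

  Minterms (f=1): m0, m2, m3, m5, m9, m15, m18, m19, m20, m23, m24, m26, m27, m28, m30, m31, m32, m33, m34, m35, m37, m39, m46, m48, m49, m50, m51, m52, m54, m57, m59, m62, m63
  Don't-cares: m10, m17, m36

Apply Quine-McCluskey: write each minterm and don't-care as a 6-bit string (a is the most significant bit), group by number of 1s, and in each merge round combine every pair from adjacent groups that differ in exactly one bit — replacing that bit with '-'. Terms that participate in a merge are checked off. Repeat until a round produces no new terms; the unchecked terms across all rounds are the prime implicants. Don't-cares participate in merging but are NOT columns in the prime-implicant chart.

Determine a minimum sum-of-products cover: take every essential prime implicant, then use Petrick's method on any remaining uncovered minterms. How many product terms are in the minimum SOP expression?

size-2^0 implicants → 000000(✓)  000010(✓)  000011(✓)  000101(✓)  001001  001010(✓)  001111(✓)  010001(✓)  010010(✓)  010011(✓)  010100(✓)  010111(✓)  011000(✓)  011010(✓)  011011(✓)  011100(✓)  011110(✓)  011111(✓)  100000(✓)  100001(✓)  100010(✓)  100011(✓)  100100(✓)  100101(✓)  100111(✓)  101110(✓)  110000(✓)  110001(✓)  110010(✓)  110011(✓)  110100(✓)  110110(✓)  111001(✓)  111011(✓)  111110(✓)  111111(✓)
size-2^1 implicants → -00000(✓)  -00010(✓)  -00011(✓)  -00101  -10001(✓)  -10010(✓)  -10011(✓)  -10100  -11011(✓)  -11110(✓)  -11111(✓)  0-0010(✓)  0-0011(✓)  0-1010(✓)  0-1111  00-010(✓)  0000-0(✓)  00001-(✓)  01-010(✓)  01-011(✓)  01-100  01-111(✓)  010-11(✓)  0100-1(✓)  01001-(✓)  011-00(✓)  011-10(✓)  011-11(✓)  0110-0(✓)  01101-(✓)  0111-0(✓)  01111-(✓)  1-0000(✓)  1-0001(✓)  1-0010(✓)  1-0011(✓)  1-0100(✓)  1-1110  100-00(✓)  100-01(✓)  100-11(✓)  1000-0(✓)  1000-1(✓)  10000-(✓)  10001-(✓)  1001-1(✓)  10010-(✓)  11-001(✓)  11-011(✓)  11-110  110-00(✓)  110-10(✓)  1100-0(✓)  1100-1(✓)  11000-(✓)  11001-(✓)  1101-0(✓)  111-11(✓)  1110-1(✓)  11111-(✓)
size-2^2 implicants → --0010(✓)  --0011(✓)  -000-0  -0001-(✓)  -1-011  -100-1  -1001-(✓)  -11-11  -1111-  0--010  0-001-(✓)  01--11  01-01-  011--0  011-1-  1-0-00  1-00-0(✓)  1-00-1(✓)  1-000-(✓)  1-001-(✓)  100--1  100-0-  1000--(✓)  11-0-1  110--0  1100--(✓)
size-2^3 implicants → --001-  1-00--
Unchecked terms (primes): --001-, -000-0, -00101, -1-011, -100-1, -10100, -11-11, -1111-, 0--010, 0-1111, 001001, 01--11, 01-01-, 01-100, 011--0, 011-1-, 1-0-00, 1-00--, 1-1110, 100--1, 100-0-, 11-0-1, 11-110, 110--0
Minterm coverage:
  m0 ⊆ -000-0 [E]
  m2 ⊆ --001-,-000-0,0--010
  m3 ⊆ --001- [E]
  m5 ⊆ -00101 [E]
  m9 ⊆ 001001 [E]
  m15 ⊆ 0-1111 [E]
  m18 ⊆ --001-,0--010,01-01-
  m19 ⊆ --001-,-1-011,-100-1,01--11,01-01-
  m20 ⊆ -10100,01-100
  m23 ⊆ 01--11 [E]
  m24 ⊆ 011--0 [E]
  m26 ⊆ 0--010,01-01-,011--0,011-1-
  m27 ⊆ -1-011,-11-11,01--11,01-01-,011-1-
  m28 ⊆ 01-100,011--0
  m30 ⊆ -1111-,011--0,011-1-
  m31 ⊆ -11-11,-1111-,0-1111,01--11,011-1-
  m32 ⊆ -000-0,1-0-00,1-00--,100-0-
  m33 ⊆ 1-00--,100--1,100-0-
  m34 ⊆ --001-,-000-0,1-00--
  m35 ⊆ --001-,1-00--,100--1
  m37 ⊆ -00101,100--1,100-0-
  m39 ⊆ 100--1 [E]
  m46 ⊆ 1-1110 [E]
  m48 ⊆ 1-0-00,1-00--,110--0
  m49 ⊆ -100-1,1-00--,11-0-1
  m50 ⊆ --001-,1-00--,110--0
  m51 ⊆ --001-,-1-011,-100-1,1-00--,11-0-1
  m52 ⊆ -10100,1-0-00,110--0
  m54 ⊆ 11-110,110--0
  m57 ⊆ 11-0-1 [E]
  m59 ⊆ -1-011,-11-11,11-0-1
  m62 ⊆ -1111-,1-1110,11-110
  m63 ⊆ -11-11,-1111-
E = {--001-, -000-0, -00101, 0-1111, 001001, 01--11, 011--0, 1-1110, 100--1, 11-0-1}
Petrick residual → -10100, -11-11, 110--0
Cover = c'd'e + b'c'd'f' + b'c'de'f + bc'de'f' + bcef + a'cdef + a'b'cd'e'f + a'bef + a'bcf' + acdef' + ab'c'f + abd'f + abc'f'  |cover|=13

13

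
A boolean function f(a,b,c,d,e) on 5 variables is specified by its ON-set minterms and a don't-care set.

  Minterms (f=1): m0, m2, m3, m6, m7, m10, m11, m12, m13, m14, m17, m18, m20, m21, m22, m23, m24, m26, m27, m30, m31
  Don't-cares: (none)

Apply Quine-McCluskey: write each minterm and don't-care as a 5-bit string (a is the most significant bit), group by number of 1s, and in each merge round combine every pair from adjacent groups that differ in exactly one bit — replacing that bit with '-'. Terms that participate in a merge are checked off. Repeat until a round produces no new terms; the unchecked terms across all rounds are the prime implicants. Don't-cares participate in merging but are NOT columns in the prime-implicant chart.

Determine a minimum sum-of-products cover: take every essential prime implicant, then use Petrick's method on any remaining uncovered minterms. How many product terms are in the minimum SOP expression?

9

size-2^0 implicants → 00000(✓)  00010(✓)  00011(✓)  00110(✓)  00111(✓)  01010(✓)  01011(✓)  01100(✓)  01101(✓)  01110(✓)  10001(✓)  10010(✓)  10100(✓)  10101(✓)  10110(✓)  10111(✓)  11000(✓)  11010(✓)  11011(✓)  11110(✓)  11111(✓)
size-2^1 implicants → -0010(✓)  -0110(✓)  -0111(✓)  -1010(✓)  -1011(✓)  -1110(✓)  0-010(✓)  0-011(✓)  0-110(✓)  00-10(✓)  00-11(✓)  000-0  0001-(✓)  0011-(✓)  01-10(✓)  0101-(✓)  011-0  0110-  1-010(✓)  1-110(✓)  1-111(✓)  10-01  10-10(✓)  101-0(✓)  101-1(✓)  1010-(✓)  1011-(✓)  11-10(✓)  11-11(✓)  110-0  1101-(✓)  1111-(✓)
size-2^2 implicants → --010(✓)  --110(✓)  -0-10(✓)  -011-  -1-10(✓)  -101-  0--10(✓)  0-01-  00-1-  1--10(✓)  1-11-  101--  11-1-
size-2^3 implicants → ---10
Unchecked terms (primes): ---10, -011-, -101-, 0-01-, 00-1-, 000-0, 011-0, 0110-, 1-11-, 10-01, 101--, 11-1-, 110-0
Minterm coverage:
  m0 ⊆ 000-0 [E]
  m2 ⊆ ---10,0-01-,00-1-,000-0
  m3 ⊆ 0-01-,00-1-
  m6 ⊆ ---10,-011-,00-1-
  m7 ⊆ -011-,00-1-
  m10 ⊆ ---10,-101-,0-01-
  m11 ⊆ -101-,0-01-
  m12 ⊆ 011-0,0110-
  m13 ⊆ 0110- [E]
  m14 ⊆ ---10,011-0
  m17 ⊆ 10-01 [E]
  m18 ⊆ ---10 [E]
  m20 ⊆ 101-- [E]
  m21 ⊆ 10-01,101--
  m22 ⊆ ---10,-011-,1-11-,101--
  m23 ⊆ -011-,1-11-,101--
  m24 ⊆ 110-0 [E]
  m26 ⊆ ---10,-101-,11-1-,110-0
  m27 ⊆ -101-,11-1-
  m30 ⊆ ---10,1-11-,11-1-
  m31 ⊆ 1-11-,11-1-
E = {---10, 000-0, 0110-, 10-01, 101--, 110-0}
Petrick residual → -011-, 0-01-, 11-1-
Cover = de' + b'cd + a'c'd + a'b'c'e' + a'bcd' + ab'd'e + ab'c + abd + abc'e'  |cover|=9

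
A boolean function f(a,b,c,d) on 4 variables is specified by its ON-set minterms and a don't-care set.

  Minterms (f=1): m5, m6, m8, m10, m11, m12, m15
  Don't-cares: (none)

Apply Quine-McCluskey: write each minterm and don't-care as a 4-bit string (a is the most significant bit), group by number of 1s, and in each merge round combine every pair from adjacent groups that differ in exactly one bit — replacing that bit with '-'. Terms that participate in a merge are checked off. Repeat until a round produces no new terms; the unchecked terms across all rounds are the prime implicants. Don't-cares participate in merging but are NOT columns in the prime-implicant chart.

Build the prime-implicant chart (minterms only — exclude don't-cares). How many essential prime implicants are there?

Round 0: 0101 0110 1000✓ 1010✓ 1011✓ 1100✓ 1111✓
Round 1: 1-00 1-11 10-0 101-
PIs = {0101, 0110, 1-00, 1-11, 10-0, 101-}
Coverage chart:
  m5: 0101 ←essential
  m6: 0110 ←essential
  m8: 1-00,10-0
  m10: 10-0,101-
  m11: 1-11,101-
  m12: 1-00 ←essential
  m15: 1-11 ←essential
Essential: 0101, 0110, 1-00, 1-11

4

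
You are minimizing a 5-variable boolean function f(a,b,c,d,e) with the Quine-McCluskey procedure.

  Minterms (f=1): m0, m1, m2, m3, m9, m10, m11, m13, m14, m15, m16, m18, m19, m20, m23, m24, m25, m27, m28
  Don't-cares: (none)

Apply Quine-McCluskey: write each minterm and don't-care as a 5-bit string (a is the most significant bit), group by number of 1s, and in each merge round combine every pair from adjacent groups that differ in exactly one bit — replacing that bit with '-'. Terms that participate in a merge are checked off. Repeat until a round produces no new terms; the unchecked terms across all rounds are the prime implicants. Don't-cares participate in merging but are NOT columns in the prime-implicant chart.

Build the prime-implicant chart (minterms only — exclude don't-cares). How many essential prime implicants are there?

4

[col 0] 00000*, 00001*, 00010*, 00011*, 01001*, 01010*, 01011*, 01101*, 01110*, 01111*, 10000*, 10010*, 10011*, 10100*, 10111*, 11000*, 11001*, 11011*, 11100*
[col 1] -0000*, -0010*, -0011*, -1001*, -1011*, 0-001*, 0-010*, 0-011*, 000-0*, 000-1*, 0000-*, 0001-*, 01-01*, 01-10*, 01-11*, 010-1*, 0101-*, 011-1*, 0111-*, 1-000*, 1-011*, 1-100*, 10-00*, 10-11, 100-0*, 1001-*, 11-00*, 110-1*, 1100-
[col 2] --011, -00-0, -001-, -10-1, 0-0-1, 0-01-, 000--, 01--1, 01-1-, 1--00
Prime implicants: --011, -00-0, -001-, -10-1, 0-0-1, 0-01-, 000--, 01--1, 01-1-, 1--00, 10-11, 1100-
PI chart (minterm → PIs covering it):
  0 | -00-0,000--
  1 | 0-0-1,000--
  2 | -00-0,-001-,0-01-,000--
  3 | --011,-001-,0-0-1,0-01-,000--
  9 | -10-1,0-0-1,01--1
  10 | 0-01-,01-1-
  11 | --011,-10-1,0-0-1,0-01-,01--1,01-1-
  13 | 01--1  (sole → essential)
  14 | 01-1-  (sole → essential)
  15 | 01--1,01-1-
  16 | -00-0,1--00
  18 | -00-0,-001-
  19 | --011,-001-,10-11
  20 | 1--00  (sole → essential)
  23 | 10-11  (sole → essential)
  24 | 1--00,1100-
  25 | -10-1,1100-
  27 | --011,-10-1
  28 | 1--00  (sole → essential)
Essential prime implicants: 01--1, 01-1-, 1--00, 10-11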